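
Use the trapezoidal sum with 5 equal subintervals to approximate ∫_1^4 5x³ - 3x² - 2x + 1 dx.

Δx = (4 − 1)/5 = 0.6.
f(1) = 1, f(1.6) = 10.6, f(2.2) = 35.32, f(2.8) = 81.64, f(3.4) = 156.04, f(4) = 265.
T_5 = (Δx/2)·[f(x_0) + 2f(x_1) + ... + 2f(x_{4}) + f(x_5)].
Sum = 249.96.

249.96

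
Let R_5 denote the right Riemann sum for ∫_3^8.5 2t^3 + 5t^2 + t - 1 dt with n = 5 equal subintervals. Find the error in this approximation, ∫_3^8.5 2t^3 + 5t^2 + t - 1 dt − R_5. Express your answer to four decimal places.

-866.6121

Exact integral: ∫_3^8.5 f(t) dt ≈ 3574.197917.
R_5 = 4440.81.
Error ≈ 3574.197917 − 4440.81 ≈ -866.6121.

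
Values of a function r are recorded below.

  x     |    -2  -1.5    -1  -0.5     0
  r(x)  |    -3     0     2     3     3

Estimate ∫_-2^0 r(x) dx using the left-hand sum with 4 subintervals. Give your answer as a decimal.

Δx = 0.5.
Sum = 0.5·[(-3) + 0 + 2 + 3] = 1.

1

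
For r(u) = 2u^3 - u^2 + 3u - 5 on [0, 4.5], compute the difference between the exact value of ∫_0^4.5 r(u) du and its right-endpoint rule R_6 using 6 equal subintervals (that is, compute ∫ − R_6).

Exact integral: ∫_0^4.5 r(u) du = 182.53125.
R_6 = 253.6171875.
Error = 182.53125 − 253.6171875 = -71.0859375.

-71.0859375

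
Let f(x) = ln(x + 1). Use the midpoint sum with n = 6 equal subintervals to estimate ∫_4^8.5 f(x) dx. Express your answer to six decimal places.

8.842298

Δx = (8.5 − 4)/6 = 0.75.
Midpoints: 4.375, 5.125, 5.875, 6.625, 7.375, 8.125.
f(4.375) ≈ 1.681759, f(5.125) ≈ 1.812379, f(5.875) ≈ 1.927892, f(6.625) ≈ 2.031432, f(7.375) ≈ 2.125251, f(8.125) ≈ 2.211018.
Sum = Δx · [f(4.375) + f(5.125) + f(5.875) + ...].
Sum ≈ 8.842298.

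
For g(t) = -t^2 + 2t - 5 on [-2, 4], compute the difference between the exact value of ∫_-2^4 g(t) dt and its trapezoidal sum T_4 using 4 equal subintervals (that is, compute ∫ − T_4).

2.25

Exact integral: ∫_-2^4 g(t) dt = -42.
T_4 = -44.25.
Error = -42 − (-44.25) = 2.25.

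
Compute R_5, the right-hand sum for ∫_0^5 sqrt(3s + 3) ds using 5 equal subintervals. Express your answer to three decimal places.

Δs = (5 − 0)/5 = 1.
Right endpoints: 1, 2, 3, 4, 5.
f(1) ≈ 2.449, f(2) ≈ 3.000, f(3) ≈ 3.464, f(4) ≈ 3.873, f(5) ≈ 4.243.
Sum = Δs · [f(1) + f(2) + f(3) + f(4) + f(5)].
Sum ≈ 17.029.

17.029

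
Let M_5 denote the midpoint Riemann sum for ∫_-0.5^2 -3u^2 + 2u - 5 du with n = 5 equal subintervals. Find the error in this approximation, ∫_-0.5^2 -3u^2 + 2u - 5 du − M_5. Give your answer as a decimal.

-0.15625

Exact integral: ∫_-0.5^2 f(u) du = -16.875.
M_5 = -16.71875.
Error = -16.875 − (-16.71875) = -0.15625.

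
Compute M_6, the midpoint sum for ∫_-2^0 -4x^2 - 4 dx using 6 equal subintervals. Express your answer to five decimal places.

Δx = (0 − (-2))/6 = 1/3.
Midpoints: -11/6, -1.5, -7/6, -5/6, -0.5, -1/6.
f(-11/6) = -157/9, f(-1.5) = -13, f(-7/6) = -85/9, f(-5/6) = -61/9, f(-0.5) = -5, f(-1/6) = -37/9.
Sum = Δx · [f(-11/6) + f(-1.5) + f(-7/6) + ...].
Sum ≈ -18.59259.

-18.59259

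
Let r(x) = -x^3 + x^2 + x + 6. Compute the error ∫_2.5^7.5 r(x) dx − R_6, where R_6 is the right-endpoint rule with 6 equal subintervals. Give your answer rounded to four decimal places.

154.4560

Exact integral: ∫_2.5^7.5 r(x) dx ≈ -590.833333.
R_6 ≈ -745.289352.
Error ≈ -590.833333 − (-745.289352) ≈ 154.4560.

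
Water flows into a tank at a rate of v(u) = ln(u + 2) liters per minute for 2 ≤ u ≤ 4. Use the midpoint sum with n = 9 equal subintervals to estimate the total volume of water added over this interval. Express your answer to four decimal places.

Δu = (4 − 2)/9 = 2/9.
Midpoints: 19/9, 7/3, 23/9, 25/9, 3, 29/9, 31/9, 11/3, 35/9.
v(19/9) ≈ 1.4137, v(7/3) ≈ 1.4663, v(23/9) ≈ 1.5163, v(25/9) ≈ 1.5640, v(3) ≈ 1.6094, v(29/9) ≈ 1.6529, v(31/9) ≈ 1.6946, v(11/3) ≈ 1.7346, v(35/9) ≈ 1.7731.
Sum = Δu · [v(19/9) + v(7/3) + v(23/9) + ...].
Sum ≈ 3.2056.

3.2056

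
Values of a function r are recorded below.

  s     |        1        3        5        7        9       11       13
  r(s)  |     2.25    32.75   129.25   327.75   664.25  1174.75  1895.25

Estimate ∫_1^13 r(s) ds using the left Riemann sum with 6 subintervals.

4662

Δs = 2.
Sum = 2·[2.25 + 32.75 + 129.25 + 327.75 + 664.25 + 1174.75] = 4662.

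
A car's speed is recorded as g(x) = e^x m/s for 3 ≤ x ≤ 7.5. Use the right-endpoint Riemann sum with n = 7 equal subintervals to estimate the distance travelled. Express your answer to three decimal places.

Δx = (7.5 − 3)/7 = 9/14.
Right endpoints: 51/14, 30/7, 69/14, 39/7, 87/14, 48/7, 7.5.
g(51/14) ≈ 38.201, g(30/7) ≈ 72.654, g(69/14) ≈ 138.182, g(39/7) ≈ 262.809, g(87/14) ≈ 499.839, g(48/7) ≈ 950.647, g(7.5) ≈ 1808.042.
Sum = Δx · [g(51/14) + g(30/7) + g(69/14) + ...].
Sum ≈ 2423.812.

2423.812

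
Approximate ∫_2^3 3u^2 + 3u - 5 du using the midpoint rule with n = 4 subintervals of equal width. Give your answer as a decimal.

Δu = (3 − 2)/4 = 0.25.
Midpoints: 2.125, 2.375, 2.625, 2.875.
f(2.125) = 14.921875, f(2.375) = 19.046875, f(2.625) = 23.546875, f(2.875) = 28.421875.
Sum = Δu · [f(2.125) + f(2.375) + f(2.625) + f(2.875)].
Sum = 21.484375.

21.484375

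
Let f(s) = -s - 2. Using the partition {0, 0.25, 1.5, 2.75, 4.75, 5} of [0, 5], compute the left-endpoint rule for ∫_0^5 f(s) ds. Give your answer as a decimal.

Subinterval widths: 0.25, 1.25, 1.25, 2, 0.25.
Left endpoints: 0, 0.25, 1.5, 2.75, 4.75.
f(0) = -2, f(0.25) = -2.25, f(1.5) = -3.5, f(2.75) = -4.75, f(4.75) = -6.75.
Sum = Σ Δs_i · f(s_i).
Sum = -18.875.

-18.875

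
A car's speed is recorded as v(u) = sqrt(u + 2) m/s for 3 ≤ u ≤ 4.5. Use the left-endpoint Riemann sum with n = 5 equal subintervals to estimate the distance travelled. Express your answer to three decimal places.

3.547

Δu = (4.5 − 3)/5 = 0.3.
Left endpoints: 3, 3.3, 3.6, 3.9, 4.2.
v(3) ≈ 2.236, v(3.3) ≈ 2.302, v(3.6) ≈ 2.366, v(3.9) ≈ 2.429, v(4.2) ≈ 2.490.
Sum = Δu · [v(3) + v(3.3) + v(3.6) + v(3.9) + v(4.2)].
Sum ≈ 3.547.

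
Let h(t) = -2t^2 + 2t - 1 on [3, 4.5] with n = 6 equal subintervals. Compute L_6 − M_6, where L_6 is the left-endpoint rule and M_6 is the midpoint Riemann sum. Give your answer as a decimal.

L_6 = -30.59375.
M_6 = -32.984375.
L_6 − M_6 = 2.390625.

2.390625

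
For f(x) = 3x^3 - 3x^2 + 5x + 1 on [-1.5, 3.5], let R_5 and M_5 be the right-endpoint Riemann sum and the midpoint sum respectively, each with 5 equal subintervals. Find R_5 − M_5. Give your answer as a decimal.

74.375

R_5 = 164.375.
M_5 = 90.
R_5 − M_5 = 74.375.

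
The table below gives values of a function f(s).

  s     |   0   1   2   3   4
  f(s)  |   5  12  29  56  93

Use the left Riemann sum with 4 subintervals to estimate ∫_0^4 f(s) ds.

102

Δs = 1.
Sum = 1·[5 + 12 + 29 + 56] = 102.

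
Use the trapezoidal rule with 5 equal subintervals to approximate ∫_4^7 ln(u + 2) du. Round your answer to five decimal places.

6.02280

Δu = (7 − 4)/5 = 0.6.
f(4) ≈ 1.79176, f(4.6) ≈ 1.88707, f(5.2) ≈ 1.97408, f(5.8) ≈ 2.05412, f(6.4) ≈ 2.12823, f(7) ≈ 2.19722.
T_5 = (Δu/2)·[f(u_0) + 2f(u_1) + ... + 2f(u_{4}) + f(u_5)].
Sum ≈ 6.02280.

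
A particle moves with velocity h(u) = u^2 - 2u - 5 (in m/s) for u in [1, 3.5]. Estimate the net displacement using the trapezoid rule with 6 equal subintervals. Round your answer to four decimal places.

-9.7193

Δu = (3.5 − 1)/6 = 5/12.
h(1) = -6, h(17/12) = -839/144, h(11/6) = -191/36, h(2.25) = -4.4375, h(8/3) = -29/9, h(37/12) = -239/144, h(3.5) = 0.25.
T_6 = (Δu/2)·[h(u_0) + 2h(u_1) + ... + 2h(u_{5}) + h(u_6)].
Sum ≈ -9.7193.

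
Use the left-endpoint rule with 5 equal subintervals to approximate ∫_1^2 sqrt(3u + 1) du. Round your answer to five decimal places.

2.27265

Δu = (2 − 1)/5 = 0.2.
Left endpoints: 1, 1.2, 1.4, 1.6, 1.8.
f(1) ≈ 2.00000, f(1.2) ≈ 2.14476, f(1.4) ≈ 2.28035, f(1.6) ≈ 2.40832, f(1.8) ≈ 2.52982.
Sum = Δu · [f(1) + f(1.2) + f(1.4) + f(1.6) + f(1.8)].
Sum ≈ 2.27265.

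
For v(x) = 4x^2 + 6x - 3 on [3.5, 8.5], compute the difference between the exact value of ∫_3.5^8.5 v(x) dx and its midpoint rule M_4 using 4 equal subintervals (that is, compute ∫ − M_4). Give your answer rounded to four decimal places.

Exact integral: ∫_3.5^8.5 v(x) dx ≈ 926.666667.
M_4 = 924.0625.
Error ≈ 926.666667 − 924.0625 ≈ 2.6042.

2.6042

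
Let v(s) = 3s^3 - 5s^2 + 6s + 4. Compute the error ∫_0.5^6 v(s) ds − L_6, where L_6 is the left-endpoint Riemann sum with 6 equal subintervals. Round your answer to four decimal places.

Exact integral: ∫_0.5^6 v(s) ds ≈ 741.411458.
L_6 ≈ 530.064091.
Error ≈ 741.411458 − 530.064091 ≈ 211.3474.

211.3474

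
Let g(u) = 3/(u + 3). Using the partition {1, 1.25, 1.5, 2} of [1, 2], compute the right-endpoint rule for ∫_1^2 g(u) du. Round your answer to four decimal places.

0.6431

Subinterval widths: 0.25, 0.25, 0.5.
Right endpoints: 1.25, 1.5, 2.
g(1.25) = 12/17, g(1.5) = 2/3, g(2) = 0.6.
Sum = Σ Δu_i · g(u_i).
Sum ≈ 0.6431.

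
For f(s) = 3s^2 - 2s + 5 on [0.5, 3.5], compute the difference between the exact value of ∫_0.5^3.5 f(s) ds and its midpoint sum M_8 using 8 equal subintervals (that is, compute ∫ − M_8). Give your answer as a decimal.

0.10546875

Exact integral: ∫_0.5^3.5 f(s) ds = 45.75.
M_8 = 45.64453125.
Error = 45.75 − 45.64453125 = 0.10546875.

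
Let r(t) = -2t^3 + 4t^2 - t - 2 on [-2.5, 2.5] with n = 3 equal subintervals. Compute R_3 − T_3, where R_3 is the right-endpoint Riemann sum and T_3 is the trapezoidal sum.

-56.25

R_3 ≈ -15.32407407.
T_3 ≈ 40.92592593.
R_3 − T_3 = -56.25.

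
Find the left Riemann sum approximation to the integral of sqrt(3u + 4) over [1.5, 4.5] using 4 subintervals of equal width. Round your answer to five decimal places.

10.27865

Δu = (4.5 − 1.5)/4 = 0.75.
Left endpoints: 1.5, 2.25, 3, 3.75.
f(1.5) ≈ 2.91548, f(2.25) ≈ 3.27872, f(3) ≈ 3.60555, f(3.75) ≈ 3.90512.
Sum = Δu · [f(1.5) + f(2.25) + f(3) + f(3.75)].
Sum ≈ 10.27865.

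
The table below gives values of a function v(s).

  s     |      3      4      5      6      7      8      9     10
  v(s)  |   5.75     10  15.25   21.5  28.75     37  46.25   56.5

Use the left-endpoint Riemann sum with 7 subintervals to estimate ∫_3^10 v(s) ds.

164.5

Δs = 1.
Sum = 1·[5.75 + 10 + 15.25 + 21.5 + 28.75 + 37 + 46.25] = 164.5.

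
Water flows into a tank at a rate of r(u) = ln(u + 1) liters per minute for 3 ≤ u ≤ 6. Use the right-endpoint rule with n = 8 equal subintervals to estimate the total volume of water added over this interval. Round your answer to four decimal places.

5.1799

Δu = (6 − 3)/8 = 0.375.
Right endpoints: 3.375, 3.75, 4.125, 4.5, 4.875, 5.25, 5.625, 6.
r(3.375) ≈ 1.4759, r(3.75) ≈ 1.5581, r(4.125) ≈ 1.6341, r(4.5) ≈ 1.7047, r(4.875) ≈ 1.7707, r(5.25) ≈ 1.8326, r(5.625) ≈ 1.8909, r(6) ≈ 1.9459.
Sum = Δu · [r(3.375) + r(3.75) + r(4.125) + ...].
Sum ≈ 5.1799.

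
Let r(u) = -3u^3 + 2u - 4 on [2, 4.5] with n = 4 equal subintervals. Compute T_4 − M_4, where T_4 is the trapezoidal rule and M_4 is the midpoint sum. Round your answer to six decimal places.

T_4 ≈ -294.05761719.
M_4 ≈ -286.91650391.
T_4 − M_4 ≈ -7.141113.

-7.141113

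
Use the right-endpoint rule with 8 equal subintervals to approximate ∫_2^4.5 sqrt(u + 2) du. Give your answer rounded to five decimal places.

5.79996

Δu = (4.5 − 2)/8 = 0.3125.
Right endpoints: 2.3125, 2.625, 2.9375, 3.25, 3.5625, 3.875, 4.1875, 4.5.
f(2.3125) ≈ 2.07666, f(2.625) ≈ 2.15058, f(2.9375) ≈ 2.22205, f(3.25) ≈ 2.29129, f(3.5625) ≈ 2.35850, f(3.875) ≈ 2.42384, f(4.1875) ≈ 2.48747, f(4.5) ≈ 2.54951.
Sum = Δu · [f(2.3125) + f(2.625) + f(2.9375) + ...].
Sum ≈ 5.79996.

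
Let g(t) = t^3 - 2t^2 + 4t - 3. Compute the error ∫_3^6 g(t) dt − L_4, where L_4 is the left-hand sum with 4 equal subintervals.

Exact integral: ∫_3^6 g(t) dt = 222.75.
L_4 = 170.859375.
Error = 222.75 − 170.859375 = 51.890625.

51.890625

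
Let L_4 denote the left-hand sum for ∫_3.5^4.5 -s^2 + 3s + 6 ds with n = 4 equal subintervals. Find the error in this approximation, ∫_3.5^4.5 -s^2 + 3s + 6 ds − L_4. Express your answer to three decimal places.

Exact integral: ∫_3.5^4.5 f(s) ds ≈ 1.91667.
L_4 = 2.53125.
Error ≈ 1.91667 − 2.53125 ≈ -0.615.

-0.615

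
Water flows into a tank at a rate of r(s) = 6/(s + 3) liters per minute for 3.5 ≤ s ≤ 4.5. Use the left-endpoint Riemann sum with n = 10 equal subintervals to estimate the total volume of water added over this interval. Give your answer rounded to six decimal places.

Δs = (4.5 − 3.5)/10 = 0.1.
Left endpoints: 3.5, 3.6, 3.7, 3.8, 3.9, 4, 4.1, 4.2, 4.3, 4.4.
r(3.5) = 12/13, r(3.6) = 10/11, r(3.7) = 60/67, r(3.8) = 15/17, r(3.9) = 20/23, r(4) = 6/7, r(4.1) = 60/71, r(4.2) = 5/6, r(4.3) = 60/73, r(4.4) = 30/37.
Sum = Δs · [r(3.5) + r(3.6) + r(3.7) + ...].
Sum ≈ 0.864788.

0.864788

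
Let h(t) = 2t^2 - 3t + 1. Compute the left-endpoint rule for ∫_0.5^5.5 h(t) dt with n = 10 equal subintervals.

60

Δt = (5.5 − 0.5)/10 = 0.5.
Left endpoints: 0.5, 1, 1.5, 2, 2.5, 3, 3.5, 4, 4.5, 5.
h(0.5) = 0, h(1) = 0, h(1.5) = 1, h(2) = 3, h(2.5) = 6, h(3) = 10, h(3.5) = 15, h(4) = 21, h(4.5) = 28, h(5) = 36.
Sum = Δt · [h(0.5) + h(1) + h(1.5) + ...].
Sum = 60.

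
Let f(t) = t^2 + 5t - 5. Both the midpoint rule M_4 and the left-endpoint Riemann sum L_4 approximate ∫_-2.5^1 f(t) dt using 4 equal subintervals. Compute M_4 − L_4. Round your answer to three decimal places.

4.689

M_4 ≈ -25.30664.
L_4 = -29.99609375.
M_4 − L_4 ≈ 4.689.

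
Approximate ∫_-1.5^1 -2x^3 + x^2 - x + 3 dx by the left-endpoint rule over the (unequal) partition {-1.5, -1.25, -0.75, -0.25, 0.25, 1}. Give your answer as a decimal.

Subinterval widths: 0.25, 0.5, 0.5, 0.5, 0.75.
Left endpoints: -1.5, -1.25, -0.75, -0.25, 0.25.
f(-1.5) = 13.5, f(-1.25) = 9.71875, f(-0.75) = 5.15625, f(-0.25) = 3.34375, f(0.25) = 2.78125.
Sum = Σ Δx_i · f(x_i).
Sum = 14.5703125.

14.5703125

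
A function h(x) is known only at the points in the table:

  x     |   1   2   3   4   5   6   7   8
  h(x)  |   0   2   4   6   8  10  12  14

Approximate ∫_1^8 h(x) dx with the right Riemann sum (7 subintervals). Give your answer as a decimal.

Δx = 1.
Sum = 1·[2 + 4 + 6 + 8 + 10 + 12 + 14] = 56.

56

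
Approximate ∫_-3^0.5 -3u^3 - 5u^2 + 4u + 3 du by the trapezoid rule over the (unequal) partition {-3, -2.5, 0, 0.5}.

Subinterval widths: 0.5, 2.5, 0.5.
f(-3) = 27, f(-2.5) = 8.625, f(0) = 3, f(0.5) = 3.375.
On each subinterval the trapezoid contributes (Δu_i/2)·[f(u_{i-1}) + f(u_i)].
Sum = 25.03125.

25.03125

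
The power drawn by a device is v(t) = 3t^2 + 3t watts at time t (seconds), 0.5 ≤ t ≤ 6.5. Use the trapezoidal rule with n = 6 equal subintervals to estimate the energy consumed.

340.5

Δt = (6.5 − 0.5)/6 = 1.
v(0.5) = 2.25, v(1.5) = 11.25, v(2.5) = 26.25, v(3.5) = 47.25, v(4.5) = 74.25, v(5.5) = 107.25, v(6.5) = 146.25.
T_6 = (Δt/2)·[v(t_0) + 2v(t_1) + ... + 2v(t_{5}) + v(t_6)].
Sum = 340.5.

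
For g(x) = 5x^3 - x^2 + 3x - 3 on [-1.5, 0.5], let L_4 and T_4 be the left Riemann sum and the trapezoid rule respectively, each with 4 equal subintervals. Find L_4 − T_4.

-6.375

L_4 = -23.5.
T_4 = -17.125.
L_4 − T_4 = -6.375.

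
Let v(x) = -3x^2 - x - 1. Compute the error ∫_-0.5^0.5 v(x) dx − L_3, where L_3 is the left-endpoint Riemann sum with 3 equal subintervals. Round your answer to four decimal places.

-0.1111

Exact integral: ∫_-0.5^0.5 v(x) dx = -1.25.
L_3 ≈ -1.138889.
Error ≈ -1.25 − (-1.138889) ≈ -0.1111.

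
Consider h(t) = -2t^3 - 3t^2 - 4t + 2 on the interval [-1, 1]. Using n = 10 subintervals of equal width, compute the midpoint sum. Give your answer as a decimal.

Δt = (1 − (-1))/10 = 0.2.
Midpoints: -0.9, -0.7, -0.5, -0.3, -0.1, 0.1, 0.3, 0.5, 0.7, 0.9.
h(-0.9) = 4.628, h(-0.7) = 4.016, h(-0.5) = 3.5, h(-0.3) = 2.984, h(-0.1) = 2.372, h(0.1) = 1.568, h(0.3) = 0.476, h(0.5) = -1, h(0.7) = -2.956, h(0.9) = -5.488.
Sum = Δt · [h(-0.9) + h(-0.7) + h(-0.5) + ...].
Sum = 2.02.

2.02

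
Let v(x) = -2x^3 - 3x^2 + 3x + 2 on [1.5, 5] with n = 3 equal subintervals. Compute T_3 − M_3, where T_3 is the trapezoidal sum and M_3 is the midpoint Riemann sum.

T_3 ≈ -408.3333333.
M_3 ≈ -381.5364583.
T_3 − M_3 = -26.796875.

-26.796875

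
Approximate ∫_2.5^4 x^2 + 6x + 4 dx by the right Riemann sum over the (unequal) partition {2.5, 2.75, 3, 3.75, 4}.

Subinterval widths: 0.25, 0.25, 0.75, 0.25.
Right endpoints: 2.75, 3, 3.75, 4.
f(2.75) = 28.0625, f(3) = 31, f(3.75) = 40.5625, f(4) = 44.
Sum = Σ Δx_i · f(x_i).
Sum = 56.1875.

56.1875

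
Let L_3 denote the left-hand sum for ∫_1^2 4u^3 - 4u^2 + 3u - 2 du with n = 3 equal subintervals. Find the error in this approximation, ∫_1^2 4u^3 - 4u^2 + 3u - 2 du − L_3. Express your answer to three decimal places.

Exact integral: ∫_1^2 f(u) du ≈ 8.16667.
L_3 ≈ 5.25926.
Error ≈ 8.16667 − 5.25926 ≈ 2.907.

2.907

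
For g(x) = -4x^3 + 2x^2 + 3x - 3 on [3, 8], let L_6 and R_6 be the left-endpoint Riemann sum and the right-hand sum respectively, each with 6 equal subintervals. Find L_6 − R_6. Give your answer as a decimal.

L_6 ≈ -2904.953704.
R_6 ≈ -4417.453704.
L_6 − R_6 = 1512.5.

1512.5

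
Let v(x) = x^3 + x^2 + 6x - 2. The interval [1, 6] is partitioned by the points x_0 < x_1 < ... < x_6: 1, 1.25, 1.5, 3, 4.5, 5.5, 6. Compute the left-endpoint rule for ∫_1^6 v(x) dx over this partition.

350.87890625

Subinterval widths: 0.25, 0.25, 1.5, 1.5, 1, 0.5.
Left endpoints: 1, 1.25, 1.5, 3, 4.5, 5.5.
v(1) = 6, v(1.25) = 9.015625, v(1.5) = 12.625, v(3) = 52, v(4.5) = 136.375, v(5.5) = 227.625.
Sum = Σ Δx_i · v(x_i).
Sum = 350.87890625.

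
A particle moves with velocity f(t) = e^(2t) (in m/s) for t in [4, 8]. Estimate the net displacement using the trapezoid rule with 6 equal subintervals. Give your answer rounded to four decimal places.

5080867.9477

Δt = (8 − 4)/6 = 2/3.
f(4) ≈ 2980.9580, f(14/3) ≈ 11308.7646, f(16/3) ≈ 42901.6972, f(6) ≈ 162754.7914, f(20/3) ≈ 617437.6269, f(22/3) ≈ 2342353.3022, f(8) ≈ 8886110.5205.
T_6 = (Δt/2)·[f(t_0) + 2f(t_1) + ... + 2f(t_{5}) + f(t_6)].
Sum ≈ 5080867.9477.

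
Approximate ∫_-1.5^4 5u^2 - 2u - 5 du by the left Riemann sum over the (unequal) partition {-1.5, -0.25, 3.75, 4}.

9.265625

Subinterval widths: 1.25, 4, 0.25.
Left endpoints: -1.5, -0.25, 3.75.
f(-1.5) = 9.25, f(-0.25) = -4.1875, f(3.75) = 57.8125.
Sum = Σ Δu_i · f(u_i).
Sum = 9.265625.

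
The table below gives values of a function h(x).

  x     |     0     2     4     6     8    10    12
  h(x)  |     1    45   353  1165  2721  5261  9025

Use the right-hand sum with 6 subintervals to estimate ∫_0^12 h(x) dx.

Δx = 2.
Sum = 2·[45 + 353 + 1165 + 2721 + 5261 + 9025] = 37140.

37140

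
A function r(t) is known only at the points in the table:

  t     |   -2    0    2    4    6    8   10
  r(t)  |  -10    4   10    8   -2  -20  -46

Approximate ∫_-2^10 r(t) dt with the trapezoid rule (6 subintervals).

Δt = 2.
T_6 = (2/2)·[(-10) + 2·4 + 2·10 + 2·8 + 2·(-2) + 2·(-20) + (-46)] = -56.

-56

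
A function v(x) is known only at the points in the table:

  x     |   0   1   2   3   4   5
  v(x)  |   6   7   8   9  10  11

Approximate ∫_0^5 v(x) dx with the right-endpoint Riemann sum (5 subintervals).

45

Δx = 1.
Sum = 1·[7 + 8 + 9 + 10 + 11] = 45.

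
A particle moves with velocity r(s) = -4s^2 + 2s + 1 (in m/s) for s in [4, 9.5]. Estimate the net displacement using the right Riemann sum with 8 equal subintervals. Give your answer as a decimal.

-1078.12890625

Δs = (9.5 − 4)/8 = 0.6875.
Right endpoints: 4.6875, 5.375, 6.0625, 6.75, 7.4375, 8.125, 8.8125, 9.5.
r(4.6875) = -77.515625, r(5.375) = -103.8125, r(6.0625) = -133.890625, r(6.75) = -167.75, r(7.4375) = -205.390625, r(8.125) = -246.8125, r(8.8125) = -292.015625, r(9.5) = -341.
Sum = Δs · [r(4.6875) + r(5.375) + r(6.0625) + ...].
Sum = -1078.12890625.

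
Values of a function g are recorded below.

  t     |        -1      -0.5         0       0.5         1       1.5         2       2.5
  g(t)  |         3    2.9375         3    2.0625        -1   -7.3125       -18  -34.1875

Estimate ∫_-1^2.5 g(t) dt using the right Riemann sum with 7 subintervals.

-26.25

Δt = 0.5.
Sum = 0.5·[2.9375 + 3 + 2.0625 + (-1) + (-7.3125) + (-18) + (-34.1875)] = -26.25.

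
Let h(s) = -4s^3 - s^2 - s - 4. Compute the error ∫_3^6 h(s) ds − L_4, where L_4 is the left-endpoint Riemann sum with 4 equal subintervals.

-279.28125

Exact integral: ∫_3^6 h(s) ds = -1303.5.
L_4 = -1024.21875.
Error = -1303.5 − (-1024.21875) = -279.28125.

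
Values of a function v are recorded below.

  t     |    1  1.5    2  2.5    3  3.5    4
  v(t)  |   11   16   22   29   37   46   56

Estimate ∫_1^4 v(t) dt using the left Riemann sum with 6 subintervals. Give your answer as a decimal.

Δt = 0.5.
Sum = 0.5·[11 + 16 + 22 + 29 + 37 + 46] = 80.5.

80.5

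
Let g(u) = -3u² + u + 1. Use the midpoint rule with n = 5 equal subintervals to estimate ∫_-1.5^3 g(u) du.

-21.58875

Δu = (3 − (-1.5))/5 = 0.9.
Midpoints: -1.05, -0.15, 0.75, 1.65, 2.55.
g(-1.05) = -3.3575, g(-0.15) = 0.7825, g(0.75) = 0.0625, g(1.65) = -5.5175, g(2.55) = -15.9575.
Sum = Δu · [g(-1.05) + g(-0.15) + g(0.75) + g(1.65) + g(2.55)].
Sum = -21.58875.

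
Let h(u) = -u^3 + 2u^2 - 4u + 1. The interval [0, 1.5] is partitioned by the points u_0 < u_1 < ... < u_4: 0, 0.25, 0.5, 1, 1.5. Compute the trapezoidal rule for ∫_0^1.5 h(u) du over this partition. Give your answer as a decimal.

-2.05078125

Subinterval widths: 0.25, 0.25, 0.5, 0.5.
h(0) = 1, h(0.25) = 0.109375, h(0.5) = -0.625, h(1) = -2, h(1.5) = -3.875.
On each subinterval the trapezoid contributes (Δu_i/2)·[h(u_{i-1}) + h(u_i)].
Sum = -2.05078125.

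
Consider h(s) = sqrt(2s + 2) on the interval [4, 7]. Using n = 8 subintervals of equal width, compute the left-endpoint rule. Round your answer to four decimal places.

10.6346

Δs = (7 − 4)/8 = 0.375.
Left endpoints: 4, 4.375, 4.75, 5.125, 5.5, 5.875, 6.25, 6.625.
h(4) ≈ 3.1623, h(4.375) ≈ 3.2787, h(4.75) ≈ 3.3912, h(5.125) ≈ 3.5000, h(5.5) ≈ 3.6056, h(5.875) ≈ 3.7081, h(6.25) ≈ 3.8079, h(6.625) ≈ 3.9051.
Sum = Δs · [h(4) + h(4.375) + h(4.75) + ...].
Sum ≈ 10.6346.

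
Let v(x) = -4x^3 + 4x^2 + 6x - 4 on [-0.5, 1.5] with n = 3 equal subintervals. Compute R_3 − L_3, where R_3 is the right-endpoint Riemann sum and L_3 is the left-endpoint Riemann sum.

R_3 ≈ -0.629630.
L_3 ≈ -4.629630.
R_3 − L_3 = 4.

4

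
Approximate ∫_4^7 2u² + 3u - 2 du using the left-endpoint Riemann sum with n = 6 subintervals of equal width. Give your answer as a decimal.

Δu = (7 − 4)/6 = 0.5.
Left endpoints: 4, 4.5, 5, 5.5, 6, 6.5.
f(4) = 42, f(4.5) = 52, f(5) = 63, f(5.5) = 75, f(6) = 88, f(6.5) = 102.
Sum = Δu · [f(4) + f(4.5) + f(5) + ...].
Sum = 211.

211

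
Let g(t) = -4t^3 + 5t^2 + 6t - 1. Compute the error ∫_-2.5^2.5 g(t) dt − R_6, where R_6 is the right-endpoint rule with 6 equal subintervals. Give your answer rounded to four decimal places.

Exact integral: ∫_-2.5^2.5 g(t) dt ≈ 47.083333.
R_6 ≈ 10.393519.
Error ≈ 47.083333 − 10.393519 ≈ 36.6898.

36.6898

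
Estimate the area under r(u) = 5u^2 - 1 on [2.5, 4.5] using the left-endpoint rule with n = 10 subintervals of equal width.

Δu = (4.5 − 2.5)/10 = 0.2.
Left endpoints: 2.5, 2.7, 2.9, 3.1, 3.3, 3.5, 3.7, 3.9, 4.1, 4.3.
r(2.5) = 30.25, r(2.7) = 35.45, r(2.9) = 41.05, r(3.1) = 47.05, r(3.3) = 53.45, r(3.5) = 60.25, r(3.7) = 67.45, r(3.9) = 75.05, r(4.1) = 83.05, r(4.3) = 91.45.
Sum = Δu · [r(2.5) + r(2.7) + r(2.9) + ...].
Sum = 116.9.

116.9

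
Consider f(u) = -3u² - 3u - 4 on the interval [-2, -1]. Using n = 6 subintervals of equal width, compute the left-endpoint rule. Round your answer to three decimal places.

-7.014

Δu = (-1 − (-2))/6 = 1/6.
Left endpoints: -2, -11/6, -5/3, -1.5, -4/3, -7/6.
f(-2) = -10, f(-11/6) = -103/12, f(-5/3) = -22/3, f(-1.5) = -6.25, f(-4/3) = -16/3, f(-7/6) = -55/12.
Sum = Δu · [f(-2) + f(-11/6) + f(-5/3) + ...].
Sum ≈ -7.014.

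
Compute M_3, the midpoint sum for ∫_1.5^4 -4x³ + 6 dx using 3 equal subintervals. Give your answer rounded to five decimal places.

Δx = (4 − 1.5)/3 = 5/6.
Midpoints: 23/12, 2.75, 43/12.
f(23/12) = -9575/432, f(2.75) = -77.1875, f(43/12) = -76915/432.
Sum = Δx · [f(23/12) + f(2.75) + f(43/12)].
Sum ≈ -231.16319.

-231.16319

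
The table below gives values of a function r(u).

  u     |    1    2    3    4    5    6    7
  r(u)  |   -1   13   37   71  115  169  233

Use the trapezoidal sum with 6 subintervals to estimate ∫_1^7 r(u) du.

Δu = 1.
T_6 = (1/2)·[(-1) + 2·13 + 2·37 + 2·71 + 2·115 + 2·169 + 233] = 521.

521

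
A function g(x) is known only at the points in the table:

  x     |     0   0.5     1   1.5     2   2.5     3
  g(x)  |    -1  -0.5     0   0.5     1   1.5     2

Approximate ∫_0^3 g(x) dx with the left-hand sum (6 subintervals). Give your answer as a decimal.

Δx = 0.5.
Sum = 0.5·[(-1) + (-0.5) + 0 + 0.5 + 1 + 1.5] = 0.75.

0.75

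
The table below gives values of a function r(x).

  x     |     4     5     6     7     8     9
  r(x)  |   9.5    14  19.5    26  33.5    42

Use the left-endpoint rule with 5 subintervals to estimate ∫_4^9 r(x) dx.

Δx = 1.
Sum = 1·[9.5 + 14 + 19.5 + 26 + 33.5] = 102.5.

102.5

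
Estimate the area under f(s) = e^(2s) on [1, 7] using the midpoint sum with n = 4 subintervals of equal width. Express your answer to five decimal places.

Δs = (7 − 1)/4 = 1.5.
Midpoints: 1.75, 3.25, 4.75, 6.25.
f(1.75) ≈ 33.11545, f(3.25) ≈ 665.14163, f(4.75) ≈ 13359.72683, f(6.25) ≈ 268337.28652.
Sum = Δs · [f(1.75) + f(3.25) + f(4.75) + f(6.25)].
Sum ≈ 423592.90565.

423592.90565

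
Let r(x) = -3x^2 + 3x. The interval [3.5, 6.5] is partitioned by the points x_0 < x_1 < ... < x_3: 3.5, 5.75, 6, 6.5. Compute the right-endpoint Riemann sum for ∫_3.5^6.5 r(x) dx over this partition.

Subinterval widths: 2.25, 0.25, 0.5.
Right endpoints: 5.75, 6, 6.5.
r(5.75) = -81.9375, r(6) = -90, r(6.5) = -107.25.
Sum = Σ Δx_i · r(x_i).
Sum = -260.484375.

-260.484375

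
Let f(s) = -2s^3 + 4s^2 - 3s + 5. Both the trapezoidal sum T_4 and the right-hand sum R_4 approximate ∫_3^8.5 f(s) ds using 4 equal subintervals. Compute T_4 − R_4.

T_4 ≈ -1906.9316406.
R_4 ≈ -2551.6347656.
T_4 − R_4 = 644.703125.

644.703125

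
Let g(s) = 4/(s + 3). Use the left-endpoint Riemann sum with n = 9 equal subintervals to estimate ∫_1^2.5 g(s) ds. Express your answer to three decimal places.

1.297

Δs = (2.5 − 1)/9 = 1/6.
Left endpoints: 1, 7/6, 4/3, 1.5, 5/3, 11/6, 2, 13/6, 7/3.
g(1) = 1, g(7/6) = 0.96, g(4/3) = 12/13, g(1.5) = 8/9, g(5/3) = 6/7, g(11/6) = 24/29, g(2) = 0.8, g(13/6) = 24/31, g(7/3) = 0.75.
Sum = Δs · [g(1) + g(7/6) + g(4/3) + ...].
Sum ≈ 1.297.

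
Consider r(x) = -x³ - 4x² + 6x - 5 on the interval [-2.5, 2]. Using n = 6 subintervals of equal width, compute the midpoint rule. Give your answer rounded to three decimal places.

-54.299

Δx = (2 − (-2.5))/6 = 0.75.
Midpoints: -2.125, -1.375, -0.625, 0.125, 0.875, 1.625.
r(-2.125) = -13423/512, r(-1.375) = -9325/512, r(-0.625) = -5155/512, r(0.125) = -2209/512, r(0.875) = -1783/512, r(1.625) = -5173/512.
Sum = Δx · [r(-2.125) + r(-1.375) + r(-0.625) + ...].
Sum ≈ -54.299.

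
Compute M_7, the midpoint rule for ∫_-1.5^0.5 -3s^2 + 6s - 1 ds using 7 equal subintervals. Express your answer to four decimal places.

Δs = (0.5 − (-1.5))/7 = 2/7.
Midpoints: -19/14, -15/14, -11/14, -0.5, -3/14, 1/14, 5/14.
f(-19/14) = -2875/196, f(-15/14) = -2131/196, f(-11/14) = -1483/196, f(-0.5) = -4.75, f(-3/14) = -475/196, f(1/14) = -115/196, f(5/14) = 149/196.
Sum = Δs · [f(-19/14) + f(-15/14) + f(-11/14) + ...].
Sum ≈ -11.4592.

-11.4592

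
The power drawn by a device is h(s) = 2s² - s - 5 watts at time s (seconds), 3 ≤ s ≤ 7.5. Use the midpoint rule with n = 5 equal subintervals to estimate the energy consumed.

Δs = (7.5 − 3)/5 = 0.9.
Midpoints: 3.45, 4.35, 5.25, 6.15, 7.05.
h(3.45) = 15.355, h(4.35) = 28.495, h(5.25) = 44.875, h(6.15) = 64.495, h(7.05) = 87.355.
Sum = Δs · [h(3.45) + h(4.35) + h(5.25) + h(6.15) + h(7.05)].
Sum = 216.5175.

216.5175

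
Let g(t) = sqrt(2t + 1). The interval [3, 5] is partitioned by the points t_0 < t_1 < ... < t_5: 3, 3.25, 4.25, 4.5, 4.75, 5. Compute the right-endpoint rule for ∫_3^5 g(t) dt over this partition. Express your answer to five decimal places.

Subinterval widths: 0.25, 1, 0.25, 0.25, 0.25.
Right endpoints: 3.25, 4.25, 4.5, 4.75, 5.
g(3.25) ≈ 2.73861, g(4.25) ≈ 3.08221, g(4.5) ≈ 3.16228, g(4.75) ≈ 3.24037, g(5) ≈ 3.31662.
Sum = Σ Δt_i · g(t_i).
Sum ≈ 6.19668.

6.19668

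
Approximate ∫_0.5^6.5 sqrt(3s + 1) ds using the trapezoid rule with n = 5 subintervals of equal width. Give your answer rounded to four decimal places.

19.6759

Δs = (6.5 − 0.5)/5 = 1.2.
f(0.5) ≈ 1.5811, f(1.7) ≈ 2.4698, f(2.9) ≈ 3.1145, f(4.1) ≈ 3.6469, f(5.3) ≈ 4.1110, f(6.5) ≈ 4.5277.
T_5 = (Δs/2)·[f(s_0) + 2f(s_1) + ... + 2f(s_{4}) + f(s_5)].
Sum ≈ 19.6759.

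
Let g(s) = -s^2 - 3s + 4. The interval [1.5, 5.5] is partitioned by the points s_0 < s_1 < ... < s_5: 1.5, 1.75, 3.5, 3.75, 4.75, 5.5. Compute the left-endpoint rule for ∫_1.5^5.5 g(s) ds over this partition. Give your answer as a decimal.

-58.84375

Subinterval widths: 0.25, 1.75, 0.25, 1, 0.75.
Left endpoints: 1.5, 1.75, 3.5, 3.75, 4.75.
g(1.5) = -2.75, g(1.75) = -4.3125, g(3.5) = -18.75, g(3.75) = -21.3125, g(4.75) = -32.8125.
Sum = Σ Δs_i · g(s_i).
Sum = -58.84375.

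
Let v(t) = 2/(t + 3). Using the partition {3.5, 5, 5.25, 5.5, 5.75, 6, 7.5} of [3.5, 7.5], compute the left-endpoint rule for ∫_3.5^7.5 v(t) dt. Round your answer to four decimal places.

Subinterval widths: 1.5, 0.25, 0.25, 0.25, 0.25, 1.5.
Left endpoints: 3.5, 5, 5.25, 5.5, 5.75, 6.
v(3.5) = 4/13, v(5) = 0.25, v(5.25) = 8/33, v(5.5) = 4/17, v(5.75) = 8/35, v(6) = 2/9.
Sum = Σ Δt_i · v(t_i).
Sum ≈ 1.0339.

1.0339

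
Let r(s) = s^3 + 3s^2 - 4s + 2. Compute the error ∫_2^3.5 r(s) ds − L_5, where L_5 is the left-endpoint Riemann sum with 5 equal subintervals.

7.790625

Exact integral: ∫_2^3.5 r(s) ds = 54.890625.
L_5 = 47.1.
Error = 54.890625 − 47.1 = 7.790625.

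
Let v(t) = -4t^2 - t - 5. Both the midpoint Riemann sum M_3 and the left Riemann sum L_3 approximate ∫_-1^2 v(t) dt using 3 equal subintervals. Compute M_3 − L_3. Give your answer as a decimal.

-4.5

M_3 = -27.5.
L_3 = -23.
M_3 − L_3 = -4.5.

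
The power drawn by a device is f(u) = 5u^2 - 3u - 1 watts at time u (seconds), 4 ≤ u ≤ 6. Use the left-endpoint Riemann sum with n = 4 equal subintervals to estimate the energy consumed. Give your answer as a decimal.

Δu = (6 − 4)/4 = 0.5.
Left endpoints: 4, 4.5, 5, 5.5.
f(4) = 67, f(4.5) = 86.75, f(5) = 109, f(5.5) = 133.75.
Sum = Δu · [f(4) + f(4.5) + f(5) + f(5.5)].
Sum = 198.25.

198.25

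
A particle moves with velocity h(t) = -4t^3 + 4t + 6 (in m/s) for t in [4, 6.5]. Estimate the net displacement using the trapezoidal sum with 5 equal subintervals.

Δt = (6.5 − 4)/5 = 0.5.
h(4) = -234, h(4.5) = -340.5, h(5) = -474, h(5.5) = -637.5, h(6) = -834, h(6.5) = -1066.5.
T_5 = (Δt/2)·[h(t_0) + 2h(t_1) + ... + 2h(t_{4}) + h(t_5)].
Sum = -1468.125.

-1468.125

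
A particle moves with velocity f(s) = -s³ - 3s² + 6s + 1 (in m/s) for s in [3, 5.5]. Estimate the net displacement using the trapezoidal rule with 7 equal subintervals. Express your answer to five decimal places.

Δs = (5.5 − 3)/7 = 5/14.
f(3) = -35, f(47/14) = -138585/2744, f(26/7) = -23785/343, f(57/14) = -251875/2744, f(31/7) = -40515/343, f(67/14) = -407765/2744, f(36/7) = -62945/343, f(5.5) = -223.125.
T_7 = (Δs/2)·[f(s_0) + 2f(s_1) + ... + 2f(s_{6}) + f(s_7)].
Sum ≈ -282.47768.

-282.47768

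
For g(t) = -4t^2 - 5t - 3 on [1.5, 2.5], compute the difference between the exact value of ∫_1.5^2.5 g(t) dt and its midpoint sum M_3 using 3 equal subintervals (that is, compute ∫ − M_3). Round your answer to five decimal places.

-0.03704

Exact integral: ∫_1.5^2.5 g(t) dt ≈ -29.3333333.
M_3 ≈ -29.2962963.
Error ≈ -29.3333333 − (-29.2962963) ≈ -0.03704.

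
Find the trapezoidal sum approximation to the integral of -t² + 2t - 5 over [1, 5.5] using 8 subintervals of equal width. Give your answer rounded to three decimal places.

-48.612

Δt = (5.5 − 1)/8 = 0.5625.
f(1) = -4, f(1.5625) = -4.31640625, f(2.125) = -5.265625, f(2.6875) = -6.84765625, f(3.25) = -9.0625, f(3.8125) = -11.91015625, f(4.375) = -15.390625, f(4.9375) = -19.50390625, f(5.5) = -24.25.
T_8 = (Δt/2)·[f(t_0) + 2f(t_1) + ... + 2f(t_{7}) + f(t_8)].
Sum ≈ -48.612.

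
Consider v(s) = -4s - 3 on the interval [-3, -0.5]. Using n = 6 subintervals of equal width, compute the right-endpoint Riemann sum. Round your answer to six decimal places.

7.916667

Δs = (-0.5 − (-3))/6 = 5/12.
Right endpoints: -31/12, -13/6, -1.75, -4/3, -11/12, -0.5.
v(-31/12) = 22/3, v(-13/6) = 17/3, v(-1.75) = 4, v(-4/3) = 7/3, v(-11/12) = 2/3, v(-0.5) = -1.
Sum = Δs · [v(-31/12) + v(-13/6) + v(-1.75) + ...].
Sum ≈ 7.916667.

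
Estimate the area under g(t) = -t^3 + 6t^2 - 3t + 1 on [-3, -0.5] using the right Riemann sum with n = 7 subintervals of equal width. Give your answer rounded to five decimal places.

74.69388

Δt = (-0.5 − (-3))/7 = 5/14.
Right endpoints: -37/14, -16/7, -27/14, -11/7, -17/14, -6/7, -0.5.
g(-37/14) = 190149/2744, g(-16/7) = 17543/343, g(-27/14) = 99539/2744, g(-11/7) = 8373/343, g(-17/14) = 41929/2744, g(-6/7) = 2953/343, g(-0.5) = 4.125.
Sum = Δt · [g(-37/14) + g(-16/7) + g(-27/14) + ...].
Sum ≈ 74.69388.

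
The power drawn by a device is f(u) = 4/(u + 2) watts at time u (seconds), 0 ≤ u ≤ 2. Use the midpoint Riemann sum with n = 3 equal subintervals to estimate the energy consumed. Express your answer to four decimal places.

2.7590

Δu = (2 − 0)/3 = 2/3.
Midpoints: 1/3, 1, 5/3.
f(1/3) = 12/7, f(1) = 4/3, f(5/3) = 12/11.
Sum = Δu · [f(1/3) + f(1) + f(5/3)].
Sum ≈ 2.7590.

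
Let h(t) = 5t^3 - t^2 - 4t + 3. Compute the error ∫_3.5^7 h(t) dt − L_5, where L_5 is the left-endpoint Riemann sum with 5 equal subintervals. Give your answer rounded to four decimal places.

Exact integral: ∫_3.5^7 h(t) dt ≈ 2650.630208.
L_5 = 2165.3975.
Error ≈ 2650.630208 − 2165.3975 ≈ 485.2327.

485.2327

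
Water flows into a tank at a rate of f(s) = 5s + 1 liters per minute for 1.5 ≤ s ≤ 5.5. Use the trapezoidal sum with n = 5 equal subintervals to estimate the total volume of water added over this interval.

74

Δs = (5.5 − 1.5)/5 = 0.8.
f(1.5) = 8.5, f(2.3) = 12.5, f(3.1) = 16.5, f(3.9) = 20.5, f(4.7) = 24.5, f(5.5) = 28.5.
T_5 = (Δs/2)·[f(s_0) + 2f(s_1) + ... + 2f(s_{4}) + f(s_5)].
Sum = 74.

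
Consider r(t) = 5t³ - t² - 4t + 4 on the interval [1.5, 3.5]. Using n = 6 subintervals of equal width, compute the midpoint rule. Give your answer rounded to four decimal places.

Δt = (3.5 − 1.5)/6 = 1/3.
Midpoints: 5/3, 2, 7/3, 8/3, 3, 10/3.
r(5/3) = 478/27, r(2) = 32, r(7/3) = 1424/27, r(8/3) = 2188/27, r(3) = 118, r(10/3) = 4448/27.
Sum = Δt · [r(5/3) + r(2) + r(7/3) + ...].
Sum ≈ 155.4074.

155.4074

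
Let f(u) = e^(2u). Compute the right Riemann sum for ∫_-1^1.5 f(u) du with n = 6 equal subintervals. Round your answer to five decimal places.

14.70208

Δu = (1.5 − (-1))/6 = 5/12.
Right endpoints: -7/12, -1/6, 0.25, 2/3, 13/12, 1.5.
f(-7/12) ≈ 0.31140, f(-1/6) ≈ 0.71653, f(0.25) ≈ 1.64872, f(2/3) ≈ 3.79367, f(13/12) ≈ 8.72914, f(1.5) ≈ 20.08554.
Sum = Δu · [f(-7/12) + f(-1/6) + f(0.25) + ...].
Sum ≈ 14.70208.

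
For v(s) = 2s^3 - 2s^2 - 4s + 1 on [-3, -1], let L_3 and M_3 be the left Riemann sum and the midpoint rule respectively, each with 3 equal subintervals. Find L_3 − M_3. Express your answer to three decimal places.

L_3 ≈ -61.40741.
M_3 ≈ -38.29630.
L_3 − M_3 ≈ -23.111.

-23.111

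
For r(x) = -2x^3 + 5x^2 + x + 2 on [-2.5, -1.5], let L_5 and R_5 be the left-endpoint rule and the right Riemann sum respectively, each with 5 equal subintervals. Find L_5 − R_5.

L_5 = 41.88.
R_5 = 33.18.
L_5 − R_5 = 8.7.

8.7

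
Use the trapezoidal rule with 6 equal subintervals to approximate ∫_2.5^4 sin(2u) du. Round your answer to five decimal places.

Δu = (4 − 2.5)/6 = 0.25.
f(2.5) ≈ -0.95892, f(2.75) ≈ -0.70554, f(3) ≈ -0.27942, f(3.25) ≈ 0.21512, f(3.5) ≈ 0.65699, f(3.75) ≈ 0.93800, f(4) ≈ 0.98936.
T_6 = (Δu/2)·[f(u_0) + 2f(u_1) + ... + 2f(u_{5}) + f(u_6)].
Sum ≈ 0.21009.

0.21009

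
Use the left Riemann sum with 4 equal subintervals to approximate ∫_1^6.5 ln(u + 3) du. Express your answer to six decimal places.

9.724744

Δu = (6.5 − 1)/4 = 1.375.
Left endpoints: 1, 2.375, 3.75, 5.125.
f(1) ≈ 1.386294, f(2.375) ≈ 1.681759, f(3.75) ≈ 1.909543, f(5.125) ≈ 2.094946.
Sum = Δu · [f(1) + f(2.375) + f(3.75) + f(5.125)].
Sum ≈ 9.724744.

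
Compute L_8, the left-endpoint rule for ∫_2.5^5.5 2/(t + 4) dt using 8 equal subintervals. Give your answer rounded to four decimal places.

0.7775

Δt = (5.5 − 2.5)/8 = 0.375.
Left endpoints: 2.5, 2.875, 3.25, 3.625, 4, 4.375, 4.75, 5.125.
f(2.5) = 4/13, f(2.875) = 16/55, f(3.25) = 8/29, f(3.625) = 16/61, f(4) = 0.25, f(4.375) = 16/67, f(4.75) = 8/35, f(5.125) = 16/73.
Sum = Δt · [f(2.5) + f(2.875) + f(3.25) + ...].
Sum ≈ 0.7775.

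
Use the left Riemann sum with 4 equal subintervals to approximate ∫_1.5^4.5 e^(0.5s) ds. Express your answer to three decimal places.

12.150

Δs = (4.5 − 1.5)/4 = 0.75.
Left endpoints: 1.5, 2.25, 3, 3.75.
f(1.5) ≈ 2.117, f(2.25) ≈ 3.080, f(3) ≈ 4.482, f(3.75) ≈ 6.521.
Sum = Δs · [f(1.5) + f(2.25) + f(3) + f(3.75)].
Sum ≈ 12.150.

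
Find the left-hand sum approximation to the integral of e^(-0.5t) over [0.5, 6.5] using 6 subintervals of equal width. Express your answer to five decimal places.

Δt = (6.5 − 0.5)/6 = 1.
Left endpoints: 0.5, 1.5, 2.5, 3.5, 4.5, 5.5.
f(0.5) ≈ 0.77880, f(1.5) ≈ 0.47237, f(2.5) ≈ 0.28650, f(3.5) ≈ 0.17377, f(4.5) ≈ 0.10540, f(5.5) ≈ 0.06393.
Sum = Δt · [f(0.5) + f(1.5) + f(2.5) + ...].
Sum ≈ 1.88077.

1.88077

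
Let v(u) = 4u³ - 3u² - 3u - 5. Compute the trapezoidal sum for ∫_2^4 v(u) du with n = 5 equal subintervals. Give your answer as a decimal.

157.76

Δu = (4 − 2)/5 = 0.4.
v(2) = 9, v(2.4) = 25.816, v(2.8) = 50.888, v(3.2) = 85.752, v(3.6) = 131.944, v(4) = 191.
T_5 = (Δu/2)·[v(u_0) + 2v(u_1) + ... + 2v(u_{4}) + v(u_5)].
Sum = 157.76.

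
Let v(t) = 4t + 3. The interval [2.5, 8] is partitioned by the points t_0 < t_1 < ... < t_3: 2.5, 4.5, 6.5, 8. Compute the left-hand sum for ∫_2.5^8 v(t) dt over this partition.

111.5

Subinterval widths: 2, 2, 1.5.
Left endpoints: 2.5, 4.5, 6.5.
v(2.5) = 13, v(4.5) = 21, v(6.5) = 29.
Sum = Σ Δt_i · v(t_i).
Sum = 111.5.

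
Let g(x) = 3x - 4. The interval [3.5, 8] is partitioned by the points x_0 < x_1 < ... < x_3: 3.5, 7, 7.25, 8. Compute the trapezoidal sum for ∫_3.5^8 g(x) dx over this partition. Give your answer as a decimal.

59.625

Subinterval widths: 3.5, 0.25, 0.75.
g(3.5) = 6.5, g(7) = 17, g(7.25) = 17.75, g(8) = 20.
On each subinterval the trapezoid contributes (Δx_i/2)·[g(x_{i-1}) + g(x_i)].
Sum = 59.625.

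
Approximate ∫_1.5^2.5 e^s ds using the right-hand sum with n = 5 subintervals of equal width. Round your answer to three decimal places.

8.497

Δs = (2.5 − 1.5)/5 = 0.2.
Right endpoints: 1.7, 1.9, 2.1, 2.3, 2.5.
f(1.7) ≈ 5.474, f(1.9) ≈ 6.686, f(2.1) ≈ 8.166, f(2.3) ≈ 9.974, f(2.5) ≈ 12.182.
Sum = Δs · [f(1.7) + f(1.9) + f(2.1) + f(2.3) + f(2.5)].
Sum ≈ 8.497.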